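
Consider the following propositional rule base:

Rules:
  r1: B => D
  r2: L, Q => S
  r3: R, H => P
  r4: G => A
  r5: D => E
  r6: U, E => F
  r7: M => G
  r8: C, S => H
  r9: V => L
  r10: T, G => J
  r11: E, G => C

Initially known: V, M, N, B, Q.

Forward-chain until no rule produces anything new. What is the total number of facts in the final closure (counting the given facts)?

Round 1: r1 [B => D]; r7 [M => G]; r9 [V => L]. Adds D, G, L.
Round 2: r2 [L, Q => S]; r4 [G => A]; r5 [D => E]. Adds S, A, E.
Round 3: r11 [E, G => C]. Adds C.
Round 4: r8 [C, S => H]. Adds H.
Closure: {A, B, C, D, E, G, H, L, M, N, Q, S, V} — 13 facts.

13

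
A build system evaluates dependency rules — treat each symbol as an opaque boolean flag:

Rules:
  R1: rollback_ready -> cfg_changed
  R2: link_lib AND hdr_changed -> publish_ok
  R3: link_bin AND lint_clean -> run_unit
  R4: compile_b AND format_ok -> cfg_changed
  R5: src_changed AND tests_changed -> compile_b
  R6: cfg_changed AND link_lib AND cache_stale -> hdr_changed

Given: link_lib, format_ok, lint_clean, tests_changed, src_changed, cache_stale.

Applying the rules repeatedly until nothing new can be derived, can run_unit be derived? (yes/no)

Round 1 fires R5, giving compile_b.
Round 2 fires R4, giving cfg_changed.
Round 3 fires R6, giving hdr_changed.
Round 4 fires R2, giving publish_ok.
Fixed point reached. run_unit is concluded only by R3; R3 needs link_bin (never derived).

no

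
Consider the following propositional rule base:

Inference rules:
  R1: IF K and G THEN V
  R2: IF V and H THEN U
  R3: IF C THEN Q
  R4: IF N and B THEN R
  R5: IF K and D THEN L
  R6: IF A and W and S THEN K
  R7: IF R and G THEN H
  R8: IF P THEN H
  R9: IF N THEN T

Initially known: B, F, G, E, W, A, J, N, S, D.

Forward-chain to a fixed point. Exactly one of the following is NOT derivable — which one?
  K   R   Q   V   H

Q

Round 1 — R4, R6, R9, derive R, K, T.
Round 2 — R1, R5, R7, derive V, L, H.
Round 3 — R2, derive U.
Derived: V (round 2), H (round 2), R (round 1), K (round 1). Q never appears in any round.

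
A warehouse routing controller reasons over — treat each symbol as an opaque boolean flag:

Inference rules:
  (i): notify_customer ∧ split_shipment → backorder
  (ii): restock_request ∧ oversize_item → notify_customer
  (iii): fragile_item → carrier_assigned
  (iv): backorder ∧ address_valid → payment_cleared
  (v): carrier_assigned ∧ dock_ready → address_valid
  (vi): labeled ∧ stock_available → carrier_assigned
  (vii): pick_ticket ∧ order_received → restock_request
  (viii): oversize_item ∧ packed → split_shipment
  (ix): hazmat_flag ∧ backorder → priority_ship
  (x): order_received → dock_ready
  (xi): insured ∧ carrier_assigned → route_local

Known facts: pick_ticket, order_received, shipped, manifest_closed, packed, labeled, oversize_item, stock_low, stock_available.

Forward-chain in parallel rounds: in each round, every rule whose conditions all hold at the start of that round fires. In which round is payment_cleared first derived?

4

Round 1: (vi) [labeled ∧ stock_available → carrier_assigned]; (vii) [pick_ticket ∧ order_received → restock_request]; (viii) [oversize_item ∧ packed → split_shipment]; (x) [order_received → dock_ready]. Adds carrier_assigned, restock_request, split_shipment, dock_ready.
Round 2: (ii) [restock_request ∧ oversize_item → notify_customer]; (v) [carrier_assigned ∧ dock_ready → address_valid]. Adds notify_customer, address_valid.
Round 3: (i) [notify_customer ∧ split_shipment → backorder]. Adds backorder.
Round 4: (iv) [backorder ∧ address_valid → payment_cleared]. Adds payment_cleared.
payment_cleared first appears in round 4.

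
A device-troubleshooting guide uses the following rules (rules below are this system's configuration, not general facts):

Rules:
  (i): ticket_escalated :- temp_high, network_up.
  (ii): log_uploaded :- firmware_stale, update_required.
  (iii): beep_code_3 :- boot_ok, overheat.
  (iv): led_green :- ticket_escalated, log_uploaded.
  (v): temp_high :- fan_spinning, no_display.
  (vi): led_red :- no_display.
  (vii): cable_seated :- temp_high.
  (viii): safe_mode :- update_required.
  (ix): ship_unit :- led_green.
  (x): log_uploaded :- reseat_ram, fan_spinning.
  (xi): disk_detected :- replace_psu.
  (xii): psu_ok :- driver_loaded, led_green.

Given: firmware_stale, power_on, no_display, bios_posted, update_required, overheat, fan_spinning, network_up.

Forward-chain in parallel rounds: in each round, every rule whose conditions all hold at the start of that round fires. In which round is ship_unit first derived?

4

Round 1: (ii) [log_uploaded :- firmware_stale, update_required.]; (v) [temp_high :- fan_spinning, no_display.]; (vi) [led_red :- no_display.]; (viii) [safe_mode :- update_required.]. New: log_uploaded, temp_high, led_red, safe_mode.
Round 2: (i) [ticket_escalated :- temp_high, network_up.]; (vii) [cable_seated :- temp_high.]. New: ticket_escalated, cable_seated.
Round 3: (iv) [led_green :- ticket_escalated, log_uploaded.]. New: led_green.
Round 4: (ix) [ship_unit :- led_green.]. New: ship_unit.
ship_unit first appears in round 4.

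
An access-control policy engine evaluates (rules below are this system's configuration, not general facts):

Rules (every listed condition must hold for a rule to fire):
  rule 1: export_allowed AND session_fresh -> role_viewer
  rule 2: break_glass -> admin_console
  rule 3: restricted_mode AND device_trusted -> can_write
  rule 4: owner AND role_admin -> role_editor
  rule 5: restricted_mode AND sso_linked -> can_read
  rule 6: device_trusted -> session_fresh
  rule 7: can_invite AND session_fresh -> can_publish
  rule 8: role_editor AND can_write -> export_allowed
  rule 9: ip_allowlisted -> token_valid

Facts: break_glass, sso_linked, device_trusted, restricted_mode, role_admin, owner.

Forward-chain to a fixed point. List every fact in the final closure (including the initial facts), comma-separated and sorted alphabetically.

admin_console, break_glass, can_read, can_write, device_trusted, export_allowed, owner, restricted_mode, role_admin, role_editor, role_viewer, session_fresh, sso_linked

[1] rule 2 [break_glass -> admin_console]; rule 3 [restricted_mode AND device_trusted -> can_write]; rule 4 [owner AND role_admin -> role_editor]; rule 5 [restricted_mode AND sso_linked -> can_read]; rule 6 [device_trusted -> session_fresh]. ⇒ new: admin_console, can_write, role_editor, can_read, session_fresh.
[2] rule 8 [role_editor AND can_write -> export_allowed]. ⇒ new: export_allowed.
[3] rule 1 [export_allowed AND session_fresh -> role_viewer]. ⇒ new: role_viewer.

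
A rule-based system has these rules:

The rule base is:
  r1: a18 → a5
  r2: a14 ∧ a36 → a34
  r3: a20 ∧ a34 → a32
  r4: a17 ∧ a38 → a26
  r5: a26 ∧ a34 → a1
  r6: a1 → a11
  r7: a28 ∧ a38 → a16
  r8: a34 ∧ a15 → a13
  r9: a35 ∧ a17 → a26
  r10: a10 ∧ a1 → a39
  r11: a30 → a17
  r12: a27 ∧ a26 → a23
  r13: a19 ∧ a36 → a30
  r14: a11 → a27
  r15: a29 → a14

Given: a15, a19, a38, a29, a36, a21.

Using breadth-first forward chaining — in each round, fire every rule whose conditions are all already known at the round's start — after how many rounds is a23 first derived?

[1] r13 [a19 ∧ a36 → a30]; r15 [a29 → a14]. ⇒ new: a30, a14.
[2] r2 [a14 ∧ a36 → a34]; r11 [a30 → a17]. ⇒ new: a34, a17.
[3] r4 [a17 ∧ a38 → a26]; r8 [a34 ∧ a15 → a13]. ⇒ new: a26, a13.
[4] r5 [a26 ∧ a34 → a1]. ⇒ new: a1.
[5] r6 [a1 → a11]. ⇒ new: a11.
[6] r14 [a11 → a27]. ⇒ new: a27.
[7] r12 [a27 ∧ a26 → a23]. ⇒ new: a23.
a23 first appears in round 7.

7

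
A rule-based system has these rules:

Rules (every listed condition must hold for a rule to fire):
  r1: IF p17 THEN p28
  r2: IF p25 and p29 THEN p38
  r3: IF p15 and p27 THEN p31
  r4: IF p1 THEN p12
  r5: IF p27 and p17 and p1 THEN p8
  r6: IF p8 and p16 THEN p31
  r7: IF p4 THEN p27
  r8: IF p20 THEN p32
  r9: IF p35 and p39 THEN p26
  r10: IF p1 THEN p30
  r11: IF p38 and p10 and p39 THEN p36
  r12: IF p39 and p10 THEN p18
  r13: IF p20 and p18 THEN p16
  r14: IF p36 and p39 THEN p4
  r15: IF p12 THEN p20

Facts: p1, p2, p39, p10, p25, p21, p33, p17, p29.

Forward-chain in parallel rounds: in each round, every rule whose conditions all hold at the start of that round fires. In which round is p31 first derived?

Round 1 — r1, r2, r4, r10, r12, derive p28, p38, p12, p30, p18.
Round 2 — r11, r15, derive p36, p20.
Round 3 — r8, r13, r14, derive p32, p16, p4.
Round 4 — r7, derive p27.
Round 5 — r5, derive p8.
Round 6 — r6, derive p31.
p31 first appears in round 6.

6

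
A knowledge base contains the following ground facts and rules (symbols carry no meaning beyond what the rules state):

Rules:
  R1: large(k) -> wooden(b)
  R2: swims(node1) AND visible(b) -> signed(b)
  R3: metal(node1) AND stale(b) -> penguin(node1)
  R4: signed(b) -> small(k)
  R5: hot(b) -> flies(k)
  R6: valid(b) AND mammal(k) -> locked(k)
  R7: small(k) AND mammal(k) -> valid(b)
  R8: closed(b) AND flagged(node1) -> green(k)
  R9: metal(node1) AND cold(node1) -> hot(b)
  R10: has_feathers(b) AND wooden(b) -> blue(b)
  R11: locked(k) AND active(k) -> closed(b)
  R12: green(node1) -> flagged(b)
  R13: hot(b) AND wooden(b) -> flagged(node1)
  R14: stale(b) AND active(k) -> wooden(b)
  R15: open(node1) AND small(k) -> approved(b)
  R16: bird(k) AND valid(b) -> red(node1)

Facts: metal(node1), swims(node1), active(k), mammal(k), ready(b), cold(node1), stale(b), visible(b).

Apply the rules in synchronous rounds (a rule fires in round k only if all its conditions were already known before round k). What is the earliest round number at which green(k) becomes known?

Round 1 — R2, R3, R9, R14, derive signed(b), penguin(node1), hot(b), wooden(b).
Round 2 — R4, R5, R13, derive small(k), flies(k), flagged(node1).
Round 3 — R7, derive valid(b).
Round 4 — R6, derive locked(k).
Round 5 — R11, derive closed(b).
Round 6 — R8, derive green(k).
green(k) first appears in round 6.

6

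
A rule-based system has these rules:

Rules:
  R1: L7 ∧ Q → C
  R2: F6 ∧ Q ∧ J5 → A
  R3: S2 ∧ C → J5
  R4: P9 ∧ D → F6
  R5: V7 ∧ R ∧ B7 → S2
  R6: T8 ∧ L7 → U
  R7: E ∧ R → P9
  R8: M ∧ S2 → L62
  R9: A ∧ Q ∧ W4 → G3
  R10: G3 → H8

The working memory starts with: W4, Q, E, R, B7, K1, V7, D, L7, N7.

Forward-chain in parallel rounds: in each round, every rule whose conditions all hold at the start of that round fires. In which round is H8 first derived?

5

Round 1 — R1, R5, R7, derive C, S2, P9.
Round 2 — R3, R4, derive J5, F6.
Round 3 — R2, derive A.
Round 4 — R9, derive G3.
Round 5 — R10, derive H8.
H8 first appears in round 5.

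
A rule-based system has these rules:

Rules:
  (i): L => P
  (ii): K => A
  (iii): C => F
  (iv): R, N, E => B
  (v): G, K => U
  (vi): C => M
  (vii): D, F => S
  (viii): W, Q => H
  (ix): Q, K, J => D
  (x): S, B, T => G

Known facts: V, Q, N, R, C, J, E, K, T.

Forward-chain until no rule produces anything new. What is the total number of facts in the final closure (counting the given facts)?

17

Round 1 — (ii), (iii), (iv), (vi), (ix), derive A, F, B, M, D.
Round 2 — (vii), derive S.
Round 3 — (x), derive G.
Round 4 — (v), derive U.
Closure: {A, B, C, D, E, F, G, J, K, M, N, Q, R, S, T, U, V} — 17 facts.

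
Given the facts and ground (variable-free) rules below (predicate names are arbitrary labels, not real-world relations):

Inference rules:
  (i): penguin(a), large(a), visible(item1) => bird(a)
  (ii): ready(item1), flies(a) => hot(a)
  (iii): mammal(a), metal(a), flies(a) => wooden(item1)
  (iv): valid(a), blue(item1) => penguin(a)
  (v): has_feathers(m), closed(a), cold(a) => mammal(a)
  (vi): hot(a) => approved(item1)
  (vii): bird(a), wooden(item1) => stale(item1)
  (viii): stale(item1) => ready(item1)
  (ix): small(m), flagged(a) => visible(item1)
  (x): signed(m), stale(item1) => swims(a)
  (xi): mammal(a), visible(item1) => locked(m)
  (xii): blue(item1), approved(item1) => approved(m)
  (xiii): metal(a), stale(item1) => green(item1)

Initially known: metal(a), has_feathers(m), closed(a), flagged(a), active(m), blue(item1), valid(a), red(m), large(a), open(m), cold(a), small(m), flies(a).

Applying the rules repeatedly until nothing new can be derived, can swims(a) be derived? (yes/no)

Round 1: (iv) [valid(a), blue(item1) => penguin(a)]; (v) [has_feathers(m), closed(a), cold(a) => mammal(a)]; (ix) [small(m), flagged(a) => visible(item1)]. New: penguin(a), mammal(a), visible(item1).
Round 2: (i) [penguin(a), large(a), visible(item1) => bird(a)]; (iii) [mammal(a), metal(a), flies(a) => wooden(item1)]; (xi) [mammal(a), visible(item1) => locked(m)]. New: bird(a), wooden(item1), locked(m).
Round 3: (vii) [bird(a), wooden(item1) => stale(item1)]. New: stale(item1).
Round 4: (viii) [stale(item1) => ready(item1)]; (xiii) [metal(a), stale(item1) => green(item1)]. New: ready(item1), green(item1).
Round 5: (ii) [ready(item1), flies(a) => hot(a)]. New: hot(a).
Round 6: (vi) [hot(a) => approved(item1)]. New: approved(item1).
Round 7: (xii) [blue(item1), approved(item1) => approved(m)]. New: approved(m).
Fixed point reached. swims(a) is concluded only by (x); (x) needs signed(m) (never derived).

no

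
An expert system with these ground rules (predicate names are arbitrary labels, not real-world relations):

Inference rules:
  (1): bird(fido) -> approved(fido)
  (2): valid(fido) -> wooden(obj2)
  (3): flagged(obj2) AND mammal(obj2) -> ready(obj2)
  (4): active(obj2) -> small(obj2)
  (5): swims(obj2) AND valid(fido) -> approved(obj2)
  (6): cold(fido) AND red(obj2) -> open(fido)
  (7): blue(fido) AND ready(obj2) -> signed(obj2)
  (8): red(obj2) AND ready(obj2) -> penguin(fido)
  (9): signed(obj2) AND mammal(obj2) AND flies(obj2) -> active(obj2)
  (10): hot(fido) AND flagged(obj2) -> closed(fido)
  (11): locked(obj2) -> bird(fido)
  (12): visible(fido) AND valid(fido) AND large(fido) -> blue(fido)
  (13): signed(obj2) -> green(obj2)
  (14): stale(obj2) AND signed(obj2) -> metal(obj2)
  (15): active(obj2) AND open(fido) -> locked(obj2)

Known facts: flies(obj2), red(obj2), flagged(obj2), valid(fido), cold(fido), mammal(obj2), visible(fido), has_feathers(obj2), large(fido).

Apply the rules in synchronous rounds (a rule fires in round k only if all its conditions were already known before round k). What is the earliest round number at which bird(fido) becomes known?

Round 1 — (2), (3), (6), (12), derive wooden(obj2), ready(obj2), open(fido), blue(fido).
Round 2 — (7), (8), derive signed(obj2), penguin(fido).
Round 3 — (9), (13), derive active(obj2), green(obj2).
Round 4 — (4), (15), derive small(obj2), locked(obj2).
Round 5 — (11), derive bird(fido).
bird(fido) first appears in round 5.

5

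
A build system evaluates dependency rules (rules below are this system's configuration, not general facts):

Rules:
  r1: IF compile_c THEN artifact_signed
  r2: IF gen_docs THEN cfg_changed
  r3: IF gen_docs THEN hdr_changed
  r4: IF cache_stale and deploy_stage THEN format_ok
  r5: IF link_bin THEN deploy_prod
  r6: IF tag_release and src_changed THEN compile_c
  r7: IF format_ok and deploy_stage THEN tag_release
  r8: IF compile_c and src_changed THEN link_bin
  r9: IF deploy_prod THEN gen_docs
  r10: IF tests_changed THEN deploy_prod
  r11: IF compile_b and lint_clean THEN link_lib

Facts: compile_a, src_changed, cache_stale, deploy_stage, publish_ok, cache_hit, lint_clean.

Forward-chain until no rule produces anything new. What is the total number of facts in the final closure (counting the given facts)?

16

[1] r4 [IF cache_stale and deploy_stage THEN format_ok]. ⇒ new: format_ok.
[2] r7 [IF format_ok and deploy_stage THEN tag_release]. ⇒ new: tag_release.
[3] r6 [IF tag_release and src_changed THEN compile_c]. ⇒ new: compile_c.
[4] r1 [IF compile_c THEN artifact_signed]; r8 [IF compile_c and src_changed THEN link_bin]. ⇒ new: artifact_signed, link_bin.
[5] r5 [IF link_bin THEN deploy_prod]. ⇒ new: deploy_prod.
[6] r9 [IF deploy_prod THEN gen_docs]. ⇒ new: gen_docs.
[7] r2 [IF gen_docs THEN cfg_changed]; r3 [IF gen_docs THEN hdr_changed]. ⇒ new: cfg_changed, hdr_changed.
Closure: {artifact_signed, cache_hit, cache_stale, cfg_changed, compile_a, compile_c, deploy_prod, deploy_stage, format_ok, gen_docs, hdr_changed, link_bin, lint_clean, publish_ok, src_changed, tag_release} — 16 facts.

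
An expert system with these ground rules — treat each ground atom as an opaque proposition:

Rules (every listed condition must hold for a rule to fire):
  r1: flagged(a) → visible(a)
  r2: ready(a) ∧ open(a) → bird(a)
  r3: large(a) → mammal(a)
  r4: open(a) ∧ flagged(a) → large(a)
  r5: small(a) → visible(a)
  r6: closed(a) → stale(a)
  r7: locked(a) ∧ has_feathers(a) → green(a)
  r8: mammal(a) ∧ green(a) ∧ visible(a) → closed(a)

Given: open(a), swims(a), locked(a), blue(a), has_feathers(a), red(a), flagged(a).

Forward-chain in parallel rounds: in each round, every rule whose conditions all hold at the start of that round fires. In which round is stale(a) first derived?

Round 1: r1 [flagged(a) → visible(a)]; r4 [open(a) ∧ flagged(a) → large(a)]; r7 [locked(a) ∧ has_feathers(a) → green(a)]. New: visible(a), large(a), green(a).
Round 2: r3 [large(a) → mammal(a)]. New: mammal(a).
Round 3: r8 [mammal(a) ∧ green(a) ∧ visible(a) → closed(a)]. New: closed(a).
Round 4: r6 [closed(a) → stale(a)]. New: stale(a).
stale(a) first appears in round 4.

4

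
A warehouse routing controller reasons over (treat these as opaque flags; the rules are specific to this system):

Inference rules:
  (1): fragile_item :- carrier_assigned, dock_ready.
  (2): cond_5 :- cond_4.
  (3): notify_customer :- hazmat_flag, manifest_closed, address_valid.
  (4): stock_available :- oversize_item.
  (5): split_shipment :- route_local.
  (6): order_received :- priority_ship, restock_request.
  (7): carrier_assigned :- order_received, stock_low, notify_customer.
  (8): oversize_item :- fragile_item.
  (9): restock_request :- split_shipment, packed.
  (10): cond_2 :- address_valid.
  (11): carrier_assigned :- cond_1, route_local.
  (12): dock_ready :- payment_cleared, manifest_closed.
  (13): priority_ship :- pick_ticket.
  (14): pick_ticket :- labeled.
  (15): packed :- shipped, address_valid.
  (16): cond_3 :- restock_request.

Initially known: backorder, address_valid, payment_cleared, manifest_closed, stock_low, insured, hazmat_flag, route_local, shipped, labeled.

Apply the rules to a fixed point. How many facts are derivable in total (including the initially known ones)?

Round 1 fires (3), (5), (10), (12), (14), (15), giving notify_customer, split_shipment, cond_2, dock_ready, pick_ticket, packed.
Round 2 fires (9), (13), giving restock_request, priority_ship.
Round 3 fires (6), (16), giving order_received, cond_3.
Round 4 fires (7), giving carrier_assigned.
Round 5 fires (1), giving fragile_item.
Round 6 fires (8), giving oversize_item.
Round 7 fires (4), giving stock_available.
Closure: {address_valid, backorder, carrier_assigned, cond_2, cond_3, dock_ready, fragile_item, hazmat_flag, insured, labeled, manifest_closed, notify_customer, order_received, oversize_item, packed, payment_cleared, pick_ticket, priority_ship, restock_request, route_local, shipped, split_shipment, stock_available, stock_low} — 24 facts.

24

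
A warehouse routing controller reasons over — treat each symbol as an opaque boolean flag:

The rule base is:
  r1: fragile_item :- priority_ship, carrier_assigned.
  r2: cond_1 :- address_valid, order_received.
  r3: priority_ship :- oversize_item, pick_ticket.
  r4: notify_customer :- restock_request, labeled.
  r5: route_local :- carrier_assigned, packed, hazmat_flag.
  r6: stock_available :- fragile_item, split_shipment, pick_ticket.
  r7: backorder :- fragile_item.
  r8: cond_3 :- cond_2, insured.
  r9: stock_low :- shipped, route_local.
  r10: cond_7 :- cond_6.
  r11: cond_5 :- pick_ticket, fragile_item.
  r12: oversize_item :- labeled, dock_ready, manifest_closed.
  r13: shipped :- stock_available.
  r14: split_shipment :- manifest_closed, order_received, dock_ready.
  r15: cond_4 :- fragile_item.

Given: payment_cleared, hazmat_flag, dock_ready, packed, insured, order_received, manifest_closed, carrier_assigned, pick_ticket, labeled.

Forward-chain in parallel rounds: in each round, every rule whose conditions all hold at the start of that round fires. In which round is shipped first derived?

5

Round 1: r5 [route_local :- carrier_assigned, packed, hazmat_flag.]; r12 [oversize_item :- labeled, dock_ready, manifest_closed.]; r14 [split_shipment :- manifest_closed, order_received, dock_ready.]. New: route_local, oversize_item, split_shipment.
Round 2: r3 [priority_ship :- oversize_item, pick_ticket.]. New: priority_ship.
Round 3: r1 [fragile_item :- priority_ship, carrier_assigned.]. New: fragile_item.
Round 4: r6 [stock_available :- fragile_item, split_shipment, pick_ticket.]; r7 [backorder :- fragile_item.]; r11 [cond_5 :- pick_ticket, fragile_item.]; r15 [cond_4 :- fragile_item.]. New: stock_available, backorder, cond_5, cond_4.
Round 5: r13 [shipped :- stock_available.]. New: shipped.
shipped first appears in round 5.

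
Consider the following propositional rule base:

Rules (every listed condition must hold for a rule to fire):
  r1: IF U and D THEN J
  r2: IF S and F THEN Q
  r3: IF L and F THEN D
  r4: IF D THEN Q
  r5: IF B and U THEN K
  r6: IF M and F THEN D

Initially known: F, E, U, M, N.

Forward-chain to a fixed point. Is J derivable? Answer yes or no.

yes

Round 1: r6 [IF M and F THEN D]. New: D.
Round 2: r1 [IF U and D THEN J]; r4 [IF D THEN Q]. New: J, Q.
J appears in round 2, so it is derivable.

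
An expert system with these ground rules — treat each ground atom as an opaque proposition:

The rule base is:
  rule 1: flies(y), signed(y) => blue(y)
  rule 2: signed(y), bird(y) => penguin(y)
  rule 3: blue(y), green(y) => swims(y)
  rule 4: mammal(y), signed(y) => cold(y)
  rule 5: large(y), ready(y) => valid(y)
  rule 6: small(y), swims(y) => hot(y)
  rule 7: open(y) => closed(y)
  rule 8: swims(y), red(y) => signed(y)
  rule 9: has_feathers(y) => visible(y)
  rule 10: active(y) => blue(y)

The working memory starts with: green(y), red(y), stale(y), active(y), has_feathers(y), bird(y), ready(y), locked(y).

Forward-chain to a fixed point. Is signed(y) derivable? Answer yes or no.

Round 1 — rule 9, rule 10, derive visible(y), blue(y).
Round 2 — rule 3, derive swims(y).
Round 3 — rule 8, derive signed(y).
Round 4 — rule 2, derive penguin(y).
signed(y) appears in round 3, so it is derivable.

yes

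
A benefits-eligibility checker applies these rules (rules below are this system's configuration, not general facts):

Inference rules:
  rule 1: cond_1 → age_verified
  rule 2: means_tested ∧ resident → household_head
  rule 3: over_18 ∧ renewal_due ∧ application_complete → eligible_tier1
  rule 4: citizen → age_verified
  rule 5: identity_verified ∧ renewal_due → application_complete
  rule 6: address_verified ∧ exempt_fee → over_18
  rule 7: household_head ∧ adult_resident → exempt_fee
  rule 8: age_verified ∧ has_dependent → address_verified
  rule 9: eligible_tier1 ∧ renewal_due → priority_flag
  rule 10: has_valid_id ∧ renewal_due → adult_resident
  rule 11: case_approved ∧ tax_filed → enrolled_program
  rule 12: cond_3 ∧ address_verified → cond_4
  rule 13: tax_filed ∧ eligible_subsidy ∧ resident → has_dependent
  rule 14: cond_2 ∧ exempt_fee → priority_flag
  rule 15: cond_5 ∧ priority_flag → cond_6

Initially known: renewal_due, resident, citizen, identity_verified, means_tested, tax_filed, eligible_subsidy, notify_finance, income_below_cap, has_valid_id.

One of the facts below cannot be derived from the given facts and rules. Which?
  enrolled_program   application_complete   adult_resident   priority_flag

Round 1: rule 2 [means_tested ∧ resident → household_head]; rule 4 [citizen → age_verified]; rule 5 [identity_verified ∧ renewal_due → application_complete]; rule 10 [has_valid_id ∧ renewal_due → adult_resident]; rule 13 [tax_filed ∧ eligible_subsidy ∧ resident → has_dependent]. New: household_head, age_verified, application_complete, adult_resident, has_dependent.
Round 2: rule 7 [household_head ∧ adult_resident → exempt_fee]; rule 8 [age_verified ∧ has_dependent → address_verified]. New: exempt_fee, address_verified.
Round 3: rule 6 [address_verified ∧ exempt_fee → over_18]. New: over_18.
Round 4: rule 3 [over_18 ∧ renewal_due ∧ application_complete → eligible_tier1]. New: eligible_tier1.
Round 5: rule 9 [eligible_tier1 ∧ renewal_due → priority_flag]. New: priority_flag.
Derived: priority_flag (round 5), adult_resident (round 1), application_complete (round 1). enrolled_program never appears in any round.

enrolled_program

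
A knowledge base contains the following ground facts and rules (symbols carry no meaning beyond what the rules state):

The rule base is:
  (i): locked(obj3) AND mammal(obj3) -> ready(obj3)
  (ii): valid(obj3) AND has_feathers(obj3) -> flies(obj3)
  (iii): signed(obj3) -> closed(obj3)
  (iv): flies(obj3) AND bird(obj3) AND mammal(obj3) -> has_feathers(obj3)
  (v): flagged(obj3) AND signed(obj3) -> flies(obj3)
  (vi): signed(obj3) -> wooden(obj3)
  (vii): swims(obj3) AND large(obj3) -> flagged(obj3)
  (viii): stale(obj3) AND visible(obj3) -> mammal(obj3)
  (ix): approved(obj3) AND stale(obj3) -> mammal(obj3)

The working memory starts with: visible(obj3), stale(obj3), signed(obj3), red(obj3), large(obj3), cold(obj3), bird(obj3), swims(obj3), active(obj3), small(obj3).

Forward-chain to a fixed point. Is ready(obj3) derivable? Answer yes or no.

no

[1] (iii) [signed(obj3) -> closed(obj3)]; (vi) [signed(obj3) -> wooden(obj3)]; (vii) [swims(obj3) AND large(obj3) -> flagged(obj3)]; (viii) [stale(obj3) AND visible(obj3) -> mammal(obj3)]. ⇒ new: closed(obj3), wooden(obj3), flagged(obj3), mammal(obj3).
[2] (v) [flagged(obj3) AND signed(obj3) -> flies(obj3)]. ⇒ new: flies(obj3).
[3] (iv) [flies(obj3) AND bird(obj3) AND mammal(obj3) -> has_feathers(obj3)]. ⇒ new: has_feathers(obj3).
Fixed point reached. ready(obj3) is concluded only by (i); (i) needs locked(obj3) (never derived).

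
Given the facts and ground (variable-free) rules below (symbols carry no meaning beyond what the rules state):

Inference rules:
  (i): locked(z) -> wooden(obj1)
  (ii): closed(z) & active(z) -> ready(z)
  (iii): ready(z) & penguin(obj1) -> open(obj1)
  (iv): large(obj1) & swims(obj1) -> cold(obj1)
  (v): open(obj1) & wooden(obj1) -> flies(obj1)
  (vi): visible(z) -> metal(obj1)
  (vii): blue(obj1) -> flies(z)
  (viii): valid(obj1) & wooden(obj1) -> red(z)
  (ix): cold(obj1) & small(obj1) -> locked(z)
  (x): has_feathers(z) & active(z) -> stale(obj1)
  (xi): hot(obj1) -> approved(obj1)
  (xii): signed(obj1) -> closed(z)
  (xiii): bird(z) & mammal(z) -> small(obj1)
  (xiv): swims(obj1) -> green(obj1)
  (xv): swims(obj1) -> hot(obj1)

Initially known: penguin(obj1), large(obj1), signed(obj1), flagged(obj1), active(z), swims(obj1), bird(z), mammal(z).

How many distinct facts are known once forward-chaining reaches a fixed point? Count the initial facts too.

Round 1: (iv) [large(obj1) & swims(obj1) -> cold(obj1)]; (xii) [signed(obj1) -> closed(z)]; (xiii) [bird(z) & mammal(z) -> small(obj1)]; (xiv) [swims(obj1) -> green(obj1)]; (xv) [swims(obj1) -> hot(obj1)]. New: cold(obj1), closed(z), small(obj1), green(obj1), hot(obj1).
Round 2: (ii) [closed(z) & active(z) -> ready(z)]; (ix) [cold(obj1) & small(obj1) -> locked(z)]; (xi) [hot(obj1) -> approved(obj1)]. New: ready(z), locked(z), approved(obj1).
Round 3: (i) [locked(z) -> wooden(obj1)]; (iii) [ready(z) & penguin(obj1) -> open(obj1)]. New: wooden(obj1), open(obj1).
Round 4: (v) [open(obj1) & wooden(obj1) -> flies(obj1)]. New: flies(obj1).
Closure: {active(z), approved(obj1), bird(z), closed(z), cold(obj1), flagged(obj1), flies(obj1), green(obj1), hot(obj1), large(obj1), locked(z), mammal(z), open(obj1), penguin(obj1), ready(z), signed(obj1), small(obj1), swims(obj1), wooden(obj1)} — 19 facts.

19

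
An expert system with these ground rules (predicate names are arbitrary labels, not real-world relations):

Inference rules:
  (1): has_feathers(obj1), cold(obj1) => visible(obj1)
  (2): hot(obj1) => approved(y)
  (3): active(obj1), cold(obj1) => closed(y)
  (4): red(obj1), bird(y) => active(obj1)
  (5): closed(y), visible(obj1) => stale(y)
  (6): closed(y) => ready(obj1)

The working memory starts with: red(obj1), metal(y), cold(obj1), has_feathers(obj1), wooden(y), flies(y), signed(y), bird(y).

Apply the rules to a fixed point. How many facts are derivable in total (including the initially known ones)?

[1] (1) [has_feathers(obj1), cold(obj1) => visible(obj1)]; (4) [red(obj1), bird(y) => active(obj1)]. ⇒ new: visible(obj1), active(obj1).
[2] (3) [active(obj1), cold(obj1) => closed(y)]. ⇒ new: closed(y).
[3] (5) [closed(y), visible(obj1) => stale(y)]; (6) [closed(y) => ready(obj1)]. ⇒ new: stale(y), ready(obj1).
Closure: {active(obj1), bird(y), closed(y), cold(obj1), flies(y), has_feathers(obj1), metal(y), ready(obj1), red(obj1), signed(y), stale(y), visible(obj1), wooden(y)} — 13 facts.

13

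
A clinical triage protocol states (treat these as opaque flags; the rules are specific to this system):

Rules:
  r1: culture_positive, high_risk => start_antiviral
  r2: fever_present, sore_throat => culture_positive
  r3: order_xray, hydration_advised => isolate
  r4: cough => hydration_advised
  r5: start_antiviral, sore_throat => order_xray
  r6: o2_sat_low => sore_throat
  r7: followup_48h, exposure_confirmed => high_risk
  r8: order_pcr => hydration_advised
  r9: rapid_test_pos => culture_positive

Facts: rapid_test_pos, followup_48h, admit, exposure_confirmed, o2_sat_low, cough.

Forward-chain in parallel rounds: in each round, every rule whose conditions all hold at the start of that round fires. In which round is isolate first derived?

4

[1] r4 [cough => hydration_advised]; r6 [o2_sat_low => sore_throat]; r7 [followup_48h, exposure_confirmed => high_risk]; r9 [rapid_test_pos => culture_positive]. ⇒ new: hydration_advised, sore_throat, high_risk, culture_positive.
[2] r1 [culture_positive, high_risk => start_antiviral]. ⇒ new: start_antiviral.
[3] r5 [start_antiviral, sore_throat => order_xray]. ⇒ new: order_xray.
[4] r3 [order_xray, hydration_advised => isolate]. ⇒ new: isolate.
isolate first appears in round 4.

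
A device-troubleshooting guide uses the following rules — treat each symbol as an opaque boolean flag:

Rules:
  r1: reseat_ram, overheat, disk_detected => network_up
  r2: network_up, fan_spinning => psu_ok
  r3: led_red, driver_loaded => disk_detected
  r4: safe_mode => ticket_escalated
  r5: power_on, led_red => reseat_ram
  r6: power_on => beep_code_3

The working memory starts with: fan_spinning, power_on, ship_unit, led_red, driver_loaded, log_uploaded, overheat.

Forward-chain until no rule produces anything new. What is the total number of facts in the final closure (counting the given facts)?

Round 1: r3 [led_red, driver_loaded => disk_detected]; r5 [power_on, led_red => reseat_ram]; r6 [power_on => beep_code_3]. New: disk_detected, reseat_ram, beep_code_3.
Round 2: r1 [reseat_ram, overheat, disk_detected => network_up]. New: network_up.
Round 3: r2 [network_up, fan_spinning => psu_ok]. New: psu_ok.
Closure: {beep_code_3, disk_detected, driver_loaded, fan_spinning, led_red, log_uploaded, network_up, overheat, power_on, psu_ok, reseat_ram, ship_unit} — 12 facts.

12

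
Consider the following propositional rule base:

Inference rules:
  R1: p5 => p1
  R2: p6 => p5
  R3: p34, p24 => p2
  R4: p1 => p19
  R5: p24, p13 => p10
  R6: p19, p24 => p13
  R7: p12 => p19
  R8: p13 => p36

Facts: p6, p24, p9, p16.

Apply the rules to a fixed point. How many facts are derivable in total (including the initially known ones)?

Round 1: R2 [p6 => p5]. New: p5.
Round 2: R1 [p5 => p1]. New: p1.
Round 3: R4 [p1 => p19]. New: p19.
Round 4: R6 [p19, p24 => p13]. New: p13.
Round 5: R5 [p24, p13 => p10]; R8 [p13 => p36]. New: p10, p36.
Closure: {p1, p10, p13, p16, p19, p24, p36, p5, p6, p9} — 10 facts.

10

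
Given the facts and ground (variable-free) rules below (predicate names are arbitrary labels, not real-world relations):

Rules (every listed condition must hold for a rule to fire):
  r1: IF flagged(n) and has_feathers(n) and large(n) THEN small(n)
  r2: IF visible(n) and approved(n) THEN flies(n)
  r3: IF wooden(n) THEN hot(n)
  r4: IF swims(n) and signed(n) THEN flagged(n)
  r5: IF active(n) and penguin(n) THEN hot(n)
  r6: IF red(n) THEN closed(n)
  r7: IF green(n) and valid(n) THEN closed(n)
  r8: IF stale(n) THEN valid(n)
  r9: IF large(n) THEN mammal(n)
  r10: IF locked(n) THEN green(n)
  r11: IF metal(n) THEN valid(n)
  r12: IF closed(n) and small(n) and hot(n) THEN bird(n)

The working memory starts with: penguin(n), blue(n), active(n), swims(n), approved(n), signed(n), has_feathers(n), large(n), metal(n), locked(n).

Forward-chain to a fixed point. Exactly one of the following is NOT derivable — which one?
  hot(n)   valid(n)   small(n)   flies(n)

Round 1 fires r4, r5, r9, r10, r11, giving flagged(n), hot(n), mammal(n), green(n), valid(n).
Round 2 fires r1, r7, giving small(n), closed(n).
Round 3 fires r12, giving bird(n).
Derived: valid(n) (round 1), small(n) (round 2), hot(n) (round 1). flies(n) never appears in any round.

flies(n)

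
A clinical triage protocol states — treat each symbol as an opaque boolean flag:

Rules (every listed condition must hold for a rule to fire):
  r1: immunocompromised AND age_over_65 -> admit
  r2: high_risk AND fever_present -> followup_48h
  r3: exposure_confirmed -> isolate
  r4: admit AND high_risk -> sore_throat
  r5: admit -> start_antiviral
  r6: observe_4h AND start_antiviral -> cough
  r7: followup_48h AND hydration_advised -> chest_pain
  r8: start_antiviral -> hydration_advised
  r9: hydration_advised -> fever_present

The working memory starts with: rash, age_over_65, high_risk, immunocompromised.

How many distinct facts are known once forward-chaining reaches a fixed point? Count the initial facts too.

11

[1] r1 [immunocompromised AND age_over_65 -> admit]. ⇒ new: admit.
[2] r4 [admit AND high_risk -> sore_throat]; r5 [admit -> start_antiviral]. ⇒ new: sore_throat, start_antiviral.
[3] r8 [start_antiviral -> hydration_advised]. ⇒ new: hydration_advised.
[4] r9 [hydration_advised -> fever_present]. ⇒ new: fever_present.
[5] r2 [high_risk AND fever_present -> followup_48h]. ⇒ new: followup_48h.
[6] r7 [followup_48h AND hydration_advised -> chest_pain]. ⇒ new: chest_pain.
Closure: {admit, age_over_65, chest_pain, fever_present, followup_48h, high_risk, hydration_advised, immunocompromised, rash, sore_throat, start_antiviral} — 11 facts.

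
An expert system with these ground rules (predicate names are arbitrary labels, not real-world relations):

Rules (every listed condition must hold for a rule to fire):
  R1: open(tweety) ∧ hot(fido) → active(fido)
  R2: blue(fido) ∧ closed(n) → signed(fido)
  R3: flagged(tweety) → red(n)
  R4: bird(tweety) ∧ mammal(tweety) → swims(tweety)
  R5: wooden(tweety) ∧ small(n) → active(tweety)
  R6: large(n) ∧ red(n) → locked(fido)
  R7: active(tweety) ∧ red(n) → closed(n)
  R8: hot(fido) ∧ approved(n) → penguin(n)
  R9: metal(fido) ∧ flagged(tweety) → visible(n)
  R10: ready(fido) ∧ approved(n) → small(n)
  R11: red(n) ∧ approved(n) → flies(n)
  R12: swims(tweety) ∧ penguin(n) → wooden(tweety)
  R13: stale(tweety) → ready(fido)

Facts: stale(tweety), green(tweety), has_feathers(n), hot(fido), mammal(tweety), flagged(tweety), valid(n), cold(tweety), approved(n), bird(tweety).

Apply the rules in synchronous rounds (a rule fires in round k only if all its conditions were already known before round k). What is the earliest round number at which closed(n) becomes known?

Round 1: R3 [flagged(tweety) → red(n)]; R4 [bird(tweety) ∧ mammal(tweety) → swims(tweety)]; R8 [hot(fido) ∧ approved(n) → penguin(n)]; R13 [stale(tweety) → ready(fido)]. Adds red(n), swims(tweety), penguin(n), ready(fido).
Round 2: R10 [ready(fido) ∧ approved(n) → small(n)]; R11 [red(n) ∧ approved(n) → flies(n)]; R12 [swims(tweety) ∧ penguin(n) → wooden(tweety)]. Adds small(n), flies(n), wooden(tweety).
Round 3: R5 [wooden(tweety) ∧ small(n) → active(tweety)]. Adds active(tweety).
Round 4: R7 [active(tweety) ∧ red(n) → closed(n)]. Adds closed(n).
closed(n) first appears in round 4.

4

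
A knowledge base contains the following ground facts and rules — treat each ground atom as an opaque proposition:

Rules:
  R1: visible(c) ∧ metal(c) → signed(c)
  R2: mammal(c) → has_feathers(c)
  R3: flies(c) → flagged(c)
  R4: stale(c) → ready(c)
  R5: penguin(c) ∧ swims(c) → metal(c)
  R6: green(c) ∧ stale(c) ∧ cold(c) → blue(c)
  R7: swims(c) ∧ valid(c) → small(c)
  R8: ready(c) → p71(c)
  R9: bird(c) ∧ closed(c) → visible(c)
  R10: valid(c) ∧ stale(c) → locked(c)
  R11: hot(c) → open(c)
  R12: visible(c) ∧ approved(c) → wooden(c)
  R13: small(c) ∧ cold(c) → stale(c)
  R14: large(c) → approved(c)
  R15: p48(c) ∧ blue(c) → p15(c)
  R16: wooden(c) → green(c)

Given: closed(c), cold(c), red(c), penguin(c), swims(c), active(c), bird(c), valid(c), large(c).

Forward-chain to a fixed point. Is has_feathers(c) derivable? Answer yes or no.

Round 1: R5 [penguin(c) ∧ swims(c) → metal(c)]; R7 [swims(c) ∧ valid(c) → small(c)]; R9 [bird(c) ∧ closed(c) → visible(c)]; R14 [large(c) → approved(c)]. Adds metal(c), small(c), visible(c), approved(c).
Round 2: R1 [visible(c) ∧ metal(c) → signed(c)]; R12 [visible(c) ∧ approved(c) → wooden(c)]; R13 [small(c) ∧ cold(c) → stale(c)]. Adds signed(c), wooden(c), stale(c).
Round 3: R4 [stale(c) → ready(c)]; R10 [valid(c) ∧ stale(c) → locked(c)]; R16 [wooden(c) → green(c)]. Adds ready(c), locked(c), green(c).
Round 4: R6 [green(c) ∧ stale(c) ∧ cold(c) → blue(c)]; R8 [ready(c) → p71(c)]. Adds blue(c), p71(c).
Fixed point reached. has_feathers(c) is concluded only by R2; R2 needs mammal(c) (never derived).

no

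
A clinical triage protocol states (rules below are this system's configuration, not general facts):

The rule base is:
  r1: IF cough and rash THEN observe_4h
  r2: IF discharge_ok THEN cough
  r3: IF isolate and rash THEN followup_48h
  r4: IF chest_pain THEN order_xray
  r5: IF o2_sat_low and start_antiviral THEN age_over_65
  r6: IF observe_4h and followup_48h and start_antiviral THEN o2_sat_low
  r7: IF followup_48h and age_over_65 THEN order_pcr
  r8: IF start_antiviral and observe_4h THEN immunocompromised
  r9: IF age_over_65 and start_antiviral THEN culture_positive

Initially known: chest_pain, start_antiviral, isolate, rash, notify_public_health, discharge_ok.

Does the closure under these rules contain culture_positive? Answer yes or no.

Round 1: r2 [IF discharge_ok THEN cough]; r3 [IF isolate and rash THEN followup_48h]; r4 [IF chest_pain THEN order_xray]. Adds cough, followup_48h, order_xray.
Round 2: r1 [IF cough and rash THEN observe_4h]. Adds observe_4h.
Round 3: r6 [IF observe_4h and followup_48h and start_antiviral THEN o2_sat_low]; r8 [IF start_antiviral and observe_4h THEN immunocompromised]. Adds o2_sat_low, immunocompromised.
Round 4: r5 [IF o2_sat_low and start_antiviral THEN age_over_65]. Adds age_over_65.
Round 5: r7 [IF followup_48h and age_over_65 THEN order_pcr]; r9 [IF age_over_65 and start_antiviral THEN culture_positive]. Adds order_pcr, culture_positive.
culture_positive appears in round 5, so it is derivable.

yes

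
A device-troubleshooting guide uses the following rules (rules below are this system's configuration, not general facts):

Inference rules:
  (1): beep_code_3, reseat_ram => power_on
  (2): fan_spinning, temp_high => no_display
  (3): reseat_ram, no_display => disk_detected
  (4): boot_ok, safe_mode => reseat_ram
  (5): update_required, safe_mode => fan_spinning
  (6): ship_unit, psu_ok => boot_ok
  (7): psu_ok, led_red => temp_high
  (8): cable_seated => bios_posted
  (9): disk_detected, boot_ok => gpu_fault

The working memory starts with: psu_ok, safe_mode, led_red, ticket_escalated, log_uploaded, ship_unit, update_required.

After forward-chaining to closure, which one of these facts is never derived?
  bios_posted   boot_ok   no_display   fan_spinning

Round 1 — (5), (6), (7), derive fan_spinning, boot_ok, temp_high.
Round 2 — (2), (4), derive no_display, reseat_ram.
Round 3 — (3), derive disk_detected.
Round 4 — (9), derive gpu_fault.
Derived: fan_spinning (round 1), boot_ok (round 1), no_display (round 2). bios_posted never appears in any round.

bios_posted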